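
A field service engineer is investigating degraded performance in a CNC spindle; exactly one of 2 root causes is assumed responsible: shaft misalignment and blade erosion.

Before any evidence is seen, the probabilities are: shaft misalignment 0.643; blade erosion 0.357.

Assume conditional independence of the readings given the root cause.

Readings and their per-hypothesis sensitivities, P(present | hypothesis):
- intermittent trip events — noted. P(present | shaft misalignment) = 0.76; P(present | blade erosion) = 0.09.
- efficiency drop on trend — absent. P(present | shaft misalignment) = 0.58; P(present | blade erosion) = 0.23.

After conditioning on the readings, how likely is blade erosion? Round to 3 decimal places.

0.108

By Bayes' rule with conditional independence, the unnormalized weight for each hypothesis is prior × ∏ likelihoods (using 1 − P(present | H) for each absent reading):
  shaft misalignment: 0.643 × 0.76 × (1 − 0.58) = 0.20525
  blade erosion: 0.357 × 0.09 × (1 − 0.23) = 0.02474
Marginal likelihood of the evidence = 0.22999.
P(blade erosion | evidence) = 0.02474 / 0.22999 ≈ 0.108.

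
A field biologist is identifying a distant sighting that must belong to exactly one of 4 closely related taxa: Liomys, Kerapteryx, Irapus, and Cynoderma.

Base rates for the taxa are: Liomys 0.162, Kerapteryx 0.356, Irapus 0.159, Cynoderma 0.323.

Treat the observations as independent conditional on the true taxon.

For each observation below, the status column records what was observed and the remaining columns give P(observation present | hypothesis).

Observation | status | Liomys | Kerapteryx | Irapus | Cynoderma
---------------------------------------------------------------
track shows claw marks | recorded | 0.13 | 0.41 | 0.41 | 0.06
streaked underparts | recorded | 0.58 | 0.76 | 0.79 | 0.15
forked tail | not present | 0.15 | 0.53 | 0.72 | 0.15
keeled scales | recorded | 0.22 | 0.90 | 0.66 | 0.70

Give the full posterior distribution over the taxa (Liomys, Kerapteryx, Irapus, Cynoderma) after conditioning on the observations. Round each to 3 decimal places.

0.038, 0.776, 0.157, 0.029

By Bayes' rule with conditional independence, the unnormalized weight for each hypothesis is prior × ∏ likelihoods (using 1 − P(present | H) for each absent observation):
  Liomys: 0.162 × 0.13 × 0.58 × (1 − 0.15) × 0.22 = 0.0022842
  Kerapteryx: 0.356 × 0.41 × 0.76 × (1 − 0.53) × 0.90 = 0.046923
  Irapus: 0.159 × 0.41 × 0.79 × (1 − 0.72) × 0.66 = 0.0095172
  Cynoderma: 0.323 × 0.06 × 0.15 × (1 − 0.15) × 0.70 = 0.0017297
Marginal likelihood of the evidence = 0.060454.
P(Liomys | evidence) = 0.0022842 / 0.060454 ≈ 0.038
P(Kerapteryx | evidence) = 0.046923 / 0.060454 ≈ 0.776
P(Irapus | evidence) = 0.0095172 / 0.060454 ≈ 0.157
P(Cynoderma | evidence) = 0.0017297 / 0.060454 ≈ 0.029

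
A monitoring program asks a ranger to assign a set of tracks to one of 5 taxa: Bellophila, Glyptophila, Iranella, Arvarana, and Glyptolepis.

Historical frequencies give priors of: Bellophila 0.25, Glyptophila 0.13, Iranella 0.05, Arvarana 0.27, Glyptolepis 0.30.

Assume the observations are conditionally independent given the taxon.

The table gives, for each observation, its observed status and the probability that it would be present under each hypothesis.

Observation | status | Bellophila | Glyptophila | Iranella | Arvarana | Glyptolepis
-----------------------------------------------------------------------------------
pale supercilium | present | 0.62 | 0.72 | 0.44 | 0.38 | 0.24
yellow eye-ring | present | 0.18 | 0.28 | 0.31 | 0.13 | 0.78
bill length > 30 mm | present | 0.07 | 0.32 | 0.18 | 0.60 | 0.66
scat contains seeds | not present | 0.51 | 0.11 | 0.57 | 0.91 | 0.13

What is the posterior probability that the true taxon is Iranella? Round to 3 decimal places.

By Bayes' rule with conditional independence, the unnormalized weight for each hypothesis is prior × ∏ likelihoods (using 1 − P(present | H) for each absent observation):
  Bellophila: 0.25 × 0.62 × 0.18 × 0.07 × (1 − 0.51) = 0.00095697
  Glyptophila: 0.13 × 0.72 × 0.28 × 0.32 × (1 − 0.11) = 0.007464
  Iranella: 0.05 × 0.44 × 0.31 × 0.18 × (1 − 0.57) = 0.00052787
  Arvarana: 0.27 × 0.38 × 0.13 × 0.60 × (1 − 0.91) = 0.00072025
  Glyptolepis: 0.30 × 0.24 × 0.78 × 0.66 × (1 − 0.13) = 0.032247
Marginal likelihood of the evidence = 0.041916.
P(Iranella | evidence) = 0.00052787 / 0.041916 ≈ 0.013.

0.013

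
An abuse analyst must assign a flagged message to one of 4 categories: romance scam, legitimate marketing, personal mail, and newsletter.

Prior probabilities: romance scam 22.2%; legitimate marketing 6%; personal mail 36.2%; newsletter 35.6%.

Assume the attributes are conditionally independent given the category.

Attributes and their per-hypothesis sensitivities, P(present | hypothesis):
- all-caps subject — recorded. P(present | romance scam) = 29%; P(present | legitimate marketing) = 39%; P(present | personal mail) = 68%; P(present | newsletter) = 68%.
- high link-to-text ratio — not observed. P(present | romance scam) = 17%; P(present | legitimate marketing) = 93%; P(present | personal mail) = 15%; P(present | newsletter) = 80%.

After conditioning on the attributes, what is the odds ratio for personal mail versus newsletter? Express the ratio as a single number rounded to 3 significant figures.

4.32

Unnormalized posterior weight (prior times the attribute likelihoods) for each of the two hypotheses (using 1 − P(present | H) for each absent attribute):
  personal mail: 0.362 × 0.68 × (1 − 0.15) = 0.20924
  newsletter: 0.356 × 0.68 × (1 − 0.80) = 0.048416
Posterior odds = 0.20924 / 0.048416 ≈ 4.32.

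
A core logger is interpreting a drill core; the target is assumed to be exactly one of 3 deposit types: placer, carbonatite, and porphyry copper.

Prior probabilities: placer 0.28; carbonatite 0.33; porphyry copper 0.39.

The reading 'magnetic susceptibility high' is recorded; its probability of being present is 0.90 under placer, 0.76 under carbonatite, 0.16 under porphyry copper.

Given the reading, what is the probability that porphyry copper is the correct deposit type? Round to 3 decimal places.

Multiply each prior by the likelihood of the reading:
  placer: 0.28 × 0.90 = 0.252
  carbonatite: 0.33 × 0.76 = 0.2508
  porphyry copper: 0.39 × 0.16 = 0.0624
Marginal likelihood of the evidence = 0.5652.
P(porphyry copper | evidence) = 0.0624 / 0.5652 ≈ 0.110.

0.110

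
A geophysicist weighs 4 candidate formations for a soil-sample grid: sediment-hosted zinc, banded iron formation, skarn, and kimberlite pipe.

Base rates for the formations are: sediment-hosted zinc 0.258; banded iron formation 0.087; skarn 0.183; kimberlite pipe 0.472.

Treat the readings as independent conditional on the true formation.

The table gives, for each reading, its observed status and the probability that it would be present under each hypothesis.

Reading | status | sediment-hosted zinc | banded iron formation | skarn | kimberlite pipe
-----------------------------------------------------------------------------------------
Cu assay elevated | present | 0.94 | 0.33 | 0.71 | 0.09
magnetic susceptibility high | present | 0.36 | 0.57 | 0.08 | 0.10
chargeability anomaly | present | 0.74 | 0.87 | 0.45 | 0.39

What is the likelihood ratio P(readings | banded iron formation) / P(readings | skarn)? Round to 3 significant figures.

The Bayes factor is the ratio of the joint likelihoods of the reading pattern under the two hypotheses.
  banded iron formation: 0.33 × 0.57 × 0.87 = 0.16365
  skarn: 0.71 × 0.08 × 0.45 = 0.02556
Bayes factor = 0.16365 / 0.02556 ≈ 6.40

6.40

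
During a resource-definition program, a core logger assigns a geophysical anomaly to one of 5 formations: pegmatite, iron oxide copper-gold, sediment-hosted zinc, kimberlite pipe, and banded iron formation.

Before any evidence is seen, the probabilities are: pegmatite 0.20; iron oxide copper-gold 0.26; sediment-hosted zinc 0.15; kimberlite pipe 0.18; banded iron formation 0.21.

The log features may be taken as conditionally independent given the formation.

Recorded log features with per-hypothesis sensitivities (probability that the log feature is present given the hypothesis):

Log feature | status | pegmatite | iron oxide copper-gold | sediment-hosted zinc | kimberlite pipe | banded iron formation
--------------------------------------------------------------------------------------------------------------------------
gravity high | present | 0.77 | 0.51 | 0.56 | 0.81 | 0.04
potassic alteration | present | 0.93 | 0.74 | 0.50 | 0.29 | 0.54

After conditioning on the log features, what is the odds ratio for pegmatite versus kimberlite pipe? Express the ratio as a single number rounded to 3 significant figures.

The normalizing constant cancels in an odds ratio, so compute prior × likelihood for the two hypotheses only:
  pegmatite: 0.20 × 0.77 × 0.93 = 0.14322
  kimberlite pipe: 0.18 × 0.81 × 0.29 = 0.042282
Posterior odds = 0.14322 / 0.042282 ≈ 3.39.

3.39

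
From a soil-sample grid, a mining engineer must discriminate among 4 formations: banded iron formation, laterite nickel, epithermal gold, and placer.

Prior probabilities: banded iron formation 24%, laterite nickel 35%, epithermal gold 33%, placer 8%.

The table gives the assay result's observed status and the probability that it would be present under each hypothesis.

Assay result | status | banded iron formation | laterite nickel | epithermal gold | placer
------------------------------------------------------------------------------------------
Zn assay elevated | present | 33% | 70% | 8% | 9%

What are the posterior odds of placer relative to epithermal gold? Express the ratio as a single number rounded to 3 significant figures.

0.273

Posterior odds equal prior odds times the likelihood ratio; only the two competing hypotheses matter.
  placer: 0.08 × 0.09 = 0.0072
  epithermal gold: 0.33 × 0.08 = 0.0264
Posterior odds = 0.0072 / 0.0264 ≈ 0.273.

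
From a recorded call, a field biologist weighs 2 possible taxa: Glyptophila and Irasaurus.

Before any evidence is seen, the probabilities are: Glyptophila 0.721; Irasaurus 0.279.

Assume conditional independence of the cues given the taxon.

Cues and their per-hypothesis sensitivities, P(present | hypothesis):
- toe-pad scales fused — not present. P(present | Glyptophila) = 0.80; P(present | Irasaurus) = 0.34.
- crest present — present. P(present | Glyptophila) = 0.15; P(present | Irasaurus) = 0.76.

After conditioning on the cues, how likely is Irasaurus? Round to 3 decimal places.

By Bayes' rule with conditional independence, the unnormalized weight for each hypothesis is prior × ∏ likelihoods (using 1 − P(present | H) for each absent cue):
  Glyptophila: 0.721 × (1 − 0.80) × 0.15 = 0.02163
  Irasaurus: 0.279 × (1 − 0.34) × 0.76 = 0.13995
The unnormalized weights sum to 0.16158.
P(Irasaurus | evidence) = 0.13995 / 0.16158 ≈ 0.866.

0.866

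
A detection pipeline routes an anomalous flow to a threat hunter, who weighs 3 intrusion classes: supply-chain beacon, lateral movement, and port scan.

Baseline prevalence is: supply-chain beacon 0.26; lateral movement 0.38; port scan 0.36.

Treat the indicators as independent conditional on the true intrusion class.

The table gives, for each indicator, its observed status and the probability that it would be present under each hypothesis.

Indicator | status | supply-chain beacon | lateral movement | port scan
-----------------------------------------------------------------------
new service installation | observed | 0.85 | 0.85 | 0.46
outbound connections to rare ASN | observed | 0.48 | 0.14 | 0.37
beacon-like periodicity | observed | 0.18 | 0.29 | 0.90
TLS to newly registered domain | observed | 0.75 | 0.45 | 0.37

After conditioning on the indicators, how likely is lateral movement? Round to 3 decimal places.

For each hypothesis, the unnormalized posterior weight is prior × product of the indicator likelihoods:
  supply-chain beacon: 0.26 × 0.85 × 0.48 × 0.18 × 0.75 = 0.014321
  lateral movement: 0.38 × 0.85 × 0.14 × 0.29 × 0.45 = 0.0059012
  port scan: 0.36 × 0.46 × 0.37 × 0.90 × 0.37 = 0.020404
Normalizing constant Z = 0.014321 + 0.0059012 + 0.020404 = 0.040626.
P(lateral movement | evidence) = 0.0059012 / 0.040626 ≈ 0.145.

0.145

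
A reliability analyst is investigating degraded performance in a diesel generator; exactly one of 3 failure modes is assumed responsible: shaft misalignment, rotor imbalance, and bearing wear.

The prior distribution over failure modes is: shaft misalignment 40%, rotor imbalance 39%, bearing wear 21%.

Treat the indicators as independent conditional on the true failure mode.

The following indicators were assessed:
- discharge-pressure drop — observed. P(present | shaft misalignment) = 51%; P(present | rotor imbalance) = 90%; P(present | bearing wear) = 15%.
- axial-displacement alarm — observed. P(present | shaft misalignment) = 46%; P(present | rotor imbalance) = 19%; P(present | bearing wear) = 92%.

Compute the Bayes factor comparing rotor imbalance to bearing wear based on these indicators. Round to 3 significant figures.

Joint likelihood of the indicator pattern under each hypothesis:
  rotor imbalance: 0.90 × 0.19 = 0.171
  bearing wear: 0.15 × 0.92 = 0.138
Bayes factor = 0.171 / 0.138 ≈ 1.24

1.24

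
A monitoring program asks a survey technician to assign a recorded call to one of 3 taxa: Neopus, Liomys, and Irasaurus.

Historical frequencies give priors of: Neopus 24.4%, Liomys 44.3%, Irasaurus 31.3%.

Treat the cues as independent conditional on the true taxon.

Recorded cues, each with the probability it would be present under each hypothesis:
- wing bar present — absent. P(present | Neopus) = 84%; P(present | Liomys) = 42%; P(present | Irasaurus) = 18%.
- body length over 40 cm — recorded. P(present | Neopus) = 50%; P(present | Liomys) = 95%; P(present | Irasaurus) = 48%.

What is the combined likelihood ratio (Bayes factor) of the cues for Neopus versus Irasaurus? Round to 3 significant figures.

0.203

Joint likelihood of the cue pattern under each hypothesis (using 1 − P(present | H) for each absent cue):
  Neopus: (1 − 0.84) × 0.50 = 0.08
  Irasaurus: (1 − 0.18) × 0.48 = 0.3936
Bayes factor = 0.08 / 0.3936 ≈ 0.203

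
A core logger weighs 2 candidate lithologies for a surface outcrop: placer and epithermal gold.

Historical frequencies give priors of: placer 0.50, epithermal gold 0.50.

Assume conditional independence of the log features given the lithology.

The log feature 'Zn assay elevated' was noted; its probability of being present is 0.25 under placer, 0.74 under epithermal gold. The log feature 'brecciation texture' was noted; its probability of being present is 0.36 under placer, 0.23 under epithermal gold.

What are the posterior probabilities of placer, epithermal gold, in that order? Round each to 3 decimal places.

0.346, 0.654

For each hypothesis, the unnormalized posterior weight is prior × product of the log feature likelihoods:
  placer: 0.50 × 0.25 × 0.36 = 0.045
  epithermal gold: 0.50 × 0.74 × 0.23 = 0.0851
Marginal likelihood of the evidence = 0.1301.
P(placer | evidence) = 0.045 / 0.1301 ≈ 0.346
P(epithermal gold | evidence) = 0.0851 / 0.1301 ≈ 0.654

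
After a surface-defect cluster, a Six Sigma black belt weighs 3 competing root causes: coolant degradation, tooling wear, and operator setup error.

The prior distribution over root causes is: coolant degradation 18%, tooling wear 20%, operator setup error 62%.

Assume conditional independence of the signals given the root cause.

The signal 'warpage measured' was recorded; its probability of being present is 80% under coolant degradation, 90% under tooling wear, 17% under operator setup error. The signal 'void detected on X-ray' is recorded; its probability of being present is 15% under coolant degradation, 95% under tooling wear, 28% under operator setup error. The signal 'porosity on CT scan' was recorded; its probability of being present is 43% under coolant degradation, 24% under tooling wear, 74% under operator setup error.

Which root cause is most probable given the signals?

By Bayes' rule with conditional independence, the unnormalized weight for each hypothesis is prior × ∏ likelihoods:
  coolant degradation: 0.18 × 0.80 × 0.15 × 0.43 = 0.009288
  tooling wear: 0.20 × 0.90 × 0.95 × 0.24 = 0.04104
  operator setup error: 0.62 × 0.17 × 0.28 × 0.74 = 0.021839
Marginal likelihood of the evidence = 0.072167.
P(coolant degradation | evidence) ≈ 0.009288 / 0.072167 ≈ 0.129
P(tooling wear | evidence) ≈ 0.04104 / 0.072167 ≈ 0.569
P(operator setup error | evidence) ≈ 0.021839 / 0.072167 ≈ 0.303
The largest is 0.569, so tooling wear is most probable.

tooling wear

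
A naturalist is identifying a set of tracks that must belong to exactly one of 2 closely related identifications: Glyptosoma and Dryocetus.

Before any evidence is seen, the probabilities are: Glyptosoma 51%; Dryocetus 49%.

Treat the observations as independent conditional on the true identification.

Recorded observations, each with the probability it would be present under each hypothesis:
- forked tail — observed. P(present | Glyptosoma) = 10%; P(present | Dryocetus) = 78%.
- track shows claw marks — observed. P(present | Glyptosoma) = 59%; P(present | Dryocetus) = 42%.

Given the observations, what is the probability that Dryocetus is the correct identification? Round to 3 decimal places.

By Bayes' rule with conditional independence, the unnormalized weight for each hypothesis is prior × ∏ likelihoods:
  Glyptosoma: 0.51 × 0.10 × 0.59 = 0.03009
  Dryocetus: 0.49 × 0.78 × 0.42 = 0.16052
Normalizing constant Z = 0.03009 + 0.16052 = 0.19061.
P(Dryocetus | evidence) = 0.16052 / 0.19061 ≈ 0.842.

0.842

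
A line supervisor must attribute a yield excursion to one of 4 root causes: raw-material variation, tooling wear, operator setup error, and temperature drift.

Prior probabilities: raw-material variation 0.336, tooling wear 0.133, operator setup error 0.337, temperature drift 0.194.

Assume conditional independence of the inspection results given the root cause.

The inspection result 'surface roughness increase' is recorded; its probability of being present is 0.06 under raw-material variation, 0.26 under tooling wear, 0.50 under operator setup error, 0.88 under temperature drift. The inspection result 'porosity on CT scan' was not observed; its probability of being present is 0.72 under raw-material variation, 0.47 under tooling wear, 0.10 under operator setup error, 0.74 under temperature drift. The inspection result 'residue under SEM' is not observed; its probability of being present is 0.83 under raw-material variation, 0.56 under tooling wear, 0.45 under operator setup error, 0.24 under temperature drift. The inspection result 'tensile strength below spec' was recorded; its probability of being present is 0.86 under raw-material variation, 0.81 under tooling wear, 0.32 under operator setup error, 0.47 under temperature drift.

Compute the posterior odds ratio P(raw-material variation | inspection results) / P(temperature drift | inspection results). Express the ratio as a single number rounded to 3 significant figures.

The normalizing constant cancels in an odds ratio, so compute prior × likelihood for the two hypotheses only (using 1 − P(present | H) for each absent inspection result):
  raw-material variation: 0.336 × 0.06 × (1 − 0.72) × (1 − 0.83) × 0.86 = 0.00082527
  temperature drift: 0.194 × 0.88 × (1 − 0.74) × (1 − 0.24) × 0.47 = 0.015855
Odds(raw-material variation : temperature drift) = 0.00082527 / 0.015855 ≈ 0.0521.

0.0521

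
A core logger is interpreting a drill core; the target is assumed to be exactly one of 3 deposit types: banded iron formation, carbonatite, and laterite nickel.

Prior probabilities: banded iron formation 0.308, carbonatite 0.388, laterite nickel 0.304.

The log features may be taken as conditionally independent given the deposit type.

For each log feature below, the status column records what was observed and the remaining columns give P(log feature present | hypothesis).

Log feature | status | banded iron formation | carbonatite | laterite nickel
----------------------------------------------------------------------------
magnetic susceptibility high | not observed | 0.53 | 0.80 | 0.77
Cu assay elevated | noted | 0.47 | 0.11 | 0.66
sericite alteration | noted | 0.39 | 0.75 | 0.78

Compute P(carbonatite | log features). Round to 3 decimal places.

0.093

For each hypothesis, the unnormalized posterior weight is prior × product of the log feature likelihoods (using 1 − P(present | H) for each absent log feature):
  banded iron formation: 0.308 × (1 − 0.53) × 0.47 × 0.39 = 0.026535
  carbonatite: 0.388 × (1 − 0.80) × 0.11 × 0.75 = 0.006402
  laterite nickel: 0.304 × (1 − 0.77) × 0.66 × 0.78 = 0.035995
Marginal likelihood of the evidence = 0.068931.
P(carbonatite | evidence) = 0.006402 / 0.068931 ≈ 0.093.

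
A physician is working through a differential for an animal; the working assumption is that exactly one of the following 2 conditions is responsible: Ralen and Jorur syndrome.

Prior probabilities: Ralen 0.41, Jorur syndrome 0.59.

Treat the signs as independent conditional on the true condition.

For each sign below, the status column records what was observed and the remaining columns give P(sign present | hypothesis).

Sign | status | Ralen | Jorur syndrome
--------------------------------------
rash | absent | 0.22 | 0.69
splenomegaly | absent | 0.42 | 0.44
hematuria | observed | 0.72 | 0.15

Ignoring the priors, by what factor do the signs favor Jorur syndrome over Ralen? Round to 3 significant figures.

0.0799

Take the product of per-sign likelihoods under each hypothesis (using 1 − P(present | H) for each absent sign), then divide.
  Jorur syndrome: (1 − 0.69) × (1 − 0.44) × 0.15 = 0.02604
  Ralen: (1 − 0.22) × (1 − 0.42) × 0.72 = 0.32573
Bayes factor = 0.02604 / 0.32573 ≈ 0.0799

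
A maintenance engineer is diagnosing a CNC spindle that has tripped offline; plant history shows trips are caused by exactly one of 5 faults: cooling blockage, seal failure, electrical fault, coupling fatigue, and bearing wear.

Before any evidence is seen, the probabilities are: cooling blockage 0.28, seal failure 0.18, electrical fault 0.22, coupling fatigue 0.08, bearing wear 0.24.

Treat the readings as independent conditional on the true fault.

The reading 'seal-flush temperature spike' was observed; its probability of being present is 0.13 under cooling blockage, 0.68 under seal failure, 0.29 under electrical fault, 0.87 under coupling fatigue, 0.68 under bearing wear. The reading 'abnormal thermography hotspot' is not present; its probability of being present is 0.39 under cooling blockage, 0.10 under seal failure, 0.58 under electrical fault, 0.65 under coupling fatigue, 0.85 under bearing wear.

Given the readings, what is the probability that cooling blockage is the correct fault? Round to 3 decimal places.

0.107

By Bayes' rule with conditional independence, the unnormalized weight for each hypothesis is prior × ∏ likelihoods (using 1 − P(present | H) for each absent reading):
  cooling blockage: 0.28 × 0.13 × (1 − 0.39) = 0.022204
  seal failure: 0.18 × 0.68 × (1 − 0.10) = 0.11016
  electrical fault: 0.22 × 0.29 × (1 − 0.58) = 0.026796
  coupling fatigue: 0.08 × 0.87 × (1 − 0.65) = 0.02436
  bearing wear: 0.24 × 0.68 × (1 − 0.85) = 0.02448
Marginal likelihood of the evidence = 0.208.
P(cooling blockage | evidence) = 0.022204 / 0.208 ≈ 0.107.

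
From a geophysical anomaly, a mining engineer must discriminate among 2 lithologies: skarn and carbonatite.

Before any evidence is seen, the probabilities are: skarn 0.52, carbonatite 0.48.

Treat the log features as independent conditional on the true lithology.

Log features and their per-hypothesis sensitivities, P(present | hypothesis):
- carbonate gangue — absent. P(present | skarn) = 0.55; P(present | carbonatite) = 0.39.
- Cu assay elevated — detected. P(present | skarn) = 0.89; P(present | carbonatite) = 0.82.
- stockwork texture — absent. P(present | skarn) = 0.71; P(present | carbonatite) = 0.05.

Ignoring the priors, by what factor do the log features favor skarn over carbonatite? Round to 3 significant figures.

0.244

Joint likelihood of the log feature pattern under each hypothesis (using 1 − P(present | H) for each absent log feature):
  skarn: (1 − 0.55) × 0.89 × (1 − 0.71) = 0.11614
  carbonatite: (1 − 0.39) × 0.82 × (1 − 0.05) = 0.47519
Bayes factor = 0.11614 / 0.47519 ≈ 0.244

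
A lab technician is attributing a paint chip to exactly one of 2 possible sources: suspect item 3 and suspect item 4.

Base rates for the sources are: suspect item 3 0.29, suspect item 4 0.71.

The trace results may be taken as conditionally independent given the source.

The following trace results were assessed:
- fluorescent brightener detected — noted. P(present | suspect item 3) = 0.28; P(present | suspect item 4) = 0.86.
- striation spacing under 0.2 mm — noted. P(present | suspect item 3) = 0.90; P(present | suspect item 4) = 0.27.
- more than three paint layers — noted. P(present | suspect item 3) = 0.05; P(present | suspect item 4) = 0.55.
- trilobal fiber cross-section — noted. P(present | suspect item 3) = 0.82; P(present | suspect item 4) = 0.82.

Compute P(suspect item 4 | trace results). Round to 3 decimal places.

Multiply each prior by the joint likelihood of the trace result pattern:
  suspect item 3: 0.29 × 0.28 × 0.90 × 0.05 × 0.82 = 0.0029963
  suspect item 4: 0.71 × 0.86 × 0.27 × 0.55 × 0.82 = 0.074353
Marginal likelihood of the evidence = 0.077349.
P(suspect item 4 | evidence) = 0.074353 / 0.077349 ≈ 0.961.

0.961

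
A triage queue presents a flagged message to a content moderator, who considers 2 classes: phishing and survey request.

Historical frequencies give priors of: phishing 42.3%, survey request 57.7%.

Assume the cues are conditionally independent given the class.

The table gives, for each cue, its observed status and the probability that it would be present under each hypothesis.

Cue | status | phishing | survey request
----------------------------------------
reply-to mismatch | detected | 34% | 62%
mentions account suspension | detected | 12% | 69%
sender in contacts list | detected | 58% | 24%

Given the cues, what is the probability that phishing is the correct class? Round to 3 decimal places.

By Bayes' rule with conditional independence, the unnormalized weight for each hypothesis is prior × ∏ likelihoods:
  phishing: 0.423 × 0.34 × 0.12 × 0.58 = 0.01001
  survey request: 0.577 × 0.62 × 0.69 × 0.24 = 0.059242
Marginal likelihood of the evidence = 0.069252.
P(phishing | evidence) = 0.01001 / 0.069252 ≈ 0.145.

0.145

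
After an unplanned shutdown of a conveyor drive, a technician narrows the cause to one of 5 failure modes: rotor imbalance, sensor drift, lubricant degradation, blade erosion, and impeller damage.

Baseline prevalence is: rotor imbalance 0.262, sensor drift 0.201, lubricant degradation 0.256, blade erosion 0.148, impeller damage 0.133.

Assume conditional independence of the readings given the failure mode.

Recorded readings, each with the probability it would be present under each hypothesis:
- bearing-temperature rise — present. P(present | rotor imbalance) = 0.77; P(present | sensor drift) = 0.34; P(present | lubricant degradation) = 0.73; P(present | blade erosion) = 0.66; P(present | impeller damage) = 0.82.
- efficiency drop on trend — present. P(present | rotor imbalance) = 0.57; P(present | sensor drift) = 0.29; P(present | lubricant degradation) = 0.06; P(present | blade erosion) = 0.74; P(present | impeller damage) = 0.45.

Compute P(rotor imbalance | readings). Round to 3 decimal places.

0.430

By Bayes' rule with conditional independence, the unnormalized weight for each hypothesis is prior × ∏ likelihoods:
  rotor imbalance: 0.262 × 0.77 × 0.57 = 0.11499
  sensor drift: 0.201 × 0.34 × 0.29 = 0.019819
  lubricant degradation: 0.256 × 0.73 × 0.06 = 0.011213
  blade erosion: 0.148 × 0.66 × 0.74 = 0.072283
  impeller damage: 0.133 × 0.82 × 0.45 = 0.049077
Marginal likelihood of the evidence = 0.26738.
P(rotor imbalance | evidence) = 0.11499 / 0.26738 ≈ 0.430.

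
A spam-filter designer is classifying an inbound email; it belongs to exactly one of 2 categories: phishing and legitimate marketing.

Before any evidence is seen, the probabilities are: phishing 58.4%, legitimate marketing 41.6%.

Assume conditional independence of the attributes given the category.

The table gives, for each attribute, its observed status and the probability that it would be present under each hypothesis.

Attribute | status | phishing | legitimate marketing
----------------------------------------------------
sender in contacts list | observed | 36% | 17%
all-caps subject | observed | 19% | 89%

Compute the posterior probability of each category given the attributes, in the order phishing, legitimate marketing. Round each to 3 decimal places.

0.388, 0.612

Multiply each prior by the joint likelihood of the attribute pattern:
  phishing: 0.584 × 0.36 × 0.19 = 0.039946
  legitimate marketing: 0.416 × 0.17 × 0.89 = 0.062941
Normalizing constant Z = 0.039946 + 0.062941 = 0.10289.
P(phishing | evidence) = 0.039946 / 0.10289 ≈ 0.388
P(legitimate marketing | evidence) = 0.062941 / 0.10289 ≈ 0.612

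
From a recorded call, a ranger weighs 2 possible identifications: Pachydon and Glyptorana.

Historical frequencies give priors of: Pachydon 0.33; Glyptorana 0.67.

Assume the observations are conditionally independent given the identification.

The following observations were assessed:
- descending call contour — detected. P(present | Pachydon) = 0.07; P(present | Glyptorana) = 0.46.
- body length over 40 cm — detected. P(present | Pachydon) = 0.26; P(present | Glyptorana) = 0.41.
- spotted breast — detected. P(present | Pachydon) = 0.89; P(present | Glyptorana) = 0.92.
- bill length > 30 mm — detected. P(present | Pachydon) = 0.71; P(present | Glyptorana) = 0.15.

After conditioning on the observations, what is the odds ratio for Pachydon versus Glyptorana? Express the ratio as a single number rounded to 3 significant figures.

Posterior odds equal prior odds times the likelihood ratio; only the two competing hypotheses matter.
  Pachydon: 0.33 × 0.07 × 0.26 × 0.89 × 0.71 = 0.0037952
  Glyptorana: 0.67 × 0.46 × 0.41 × 0.92 × 0.15 = 0.017438
Posterior odds = 0.0037952 / 0.017438 ≈ 0.218.

0.218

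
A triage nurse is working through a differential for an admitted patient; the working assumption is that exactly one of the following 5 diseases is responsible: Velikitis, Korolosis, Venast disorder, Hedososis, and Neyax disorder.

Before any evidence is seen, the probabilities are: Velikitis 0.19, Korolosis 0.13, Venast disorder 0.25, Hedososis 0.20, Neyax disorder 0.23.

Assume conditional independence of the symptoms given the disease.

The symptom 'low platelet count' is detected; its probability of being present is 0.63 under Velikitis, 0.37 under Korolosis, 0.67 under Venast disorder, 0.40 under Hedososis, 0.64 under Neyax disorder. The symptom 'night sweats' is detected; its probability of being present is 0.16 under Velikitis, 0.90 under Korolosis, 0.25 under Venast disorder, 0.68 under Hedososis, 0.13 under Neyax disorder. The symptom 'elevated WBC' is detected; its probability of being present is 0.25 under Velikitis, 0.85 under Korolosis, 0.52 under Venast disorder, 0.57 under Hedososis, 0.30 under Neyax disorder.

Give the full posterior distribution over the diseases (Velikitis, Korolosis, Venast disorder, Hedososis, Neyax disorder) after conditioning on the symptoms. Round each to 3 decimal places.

0.048, 0.368, 0.218, 0.310, 0.057

Multiply each prior by the joint likelihood of the symptom pattern:
  Velikitis: 0.19 × 0.63 × 0.16 × 0.25 = 0.004788
  Korolosis: 0.13 × 0.37 × 0.90 × 0.85 = 0.036797
  Venast disorder: 0.25 × 0.67 × 0.25 × 0.52 = 0.021775
  Hedososis: 0.20 × 0.40 × 0.68 × 0.57 = 0.031008
  Neyax disorder: 0.23 × 0.64 × 0.13 × 0.30 = 0.0057408
Marginal likelihood of the evidence = 0.10011.
P(Velikitis | evidence) = 0.004788 / 0.10011 ≈ 0.048
P(Korolosis | evidence) = 0.036797 / 0.10011 ≈ 0.368
P(Venast disorder | evidence) = 0.021775 / 0.10011 ≈ 0.218
P(Hedososis | evidence) = 0.031008 / 0.10011 ≈ 0.310
P(Neyax disorder | evidence) = 0.0057408 / 0.10011 ≈ 0.057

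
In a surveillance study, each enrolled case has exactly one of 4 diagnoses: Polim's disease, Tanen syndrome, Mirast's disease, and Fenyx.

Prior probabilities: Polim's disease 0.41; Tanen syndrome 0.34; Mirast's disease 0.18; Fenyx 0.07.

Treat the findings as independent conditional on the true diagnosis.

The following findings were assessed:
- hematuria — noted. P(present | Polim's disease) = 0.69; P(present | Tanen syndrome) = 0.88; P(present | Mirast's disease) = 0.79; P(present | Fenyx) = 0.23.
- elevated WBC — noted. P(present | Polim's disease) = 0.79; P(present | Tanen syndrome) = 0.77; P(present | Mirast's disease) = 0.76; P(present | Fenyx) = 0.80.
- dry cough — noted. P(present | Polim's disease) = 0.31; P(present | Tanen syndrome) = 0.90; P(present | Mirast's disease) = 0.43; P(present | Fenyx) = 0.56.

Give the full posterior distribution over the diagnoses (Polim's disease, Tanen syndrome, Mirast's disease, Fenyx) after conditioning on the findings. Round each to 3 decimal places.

For each hypothesis, the unnormalized posterior weight is prior × product of the finding likelihoods:
  Polim's disease: 0.41 × 0.69 × 0.79 × 0.31 = 0.069282
  Tanen syndrome: 0.34 × 0.88 × 0.77 × 0.90 = 0.20735
  Mirast's disease: 0.18 × 0.79 × 0.76 × 0.43 = 0.046471
  Fenyx: 0.07 × 0.23 × 0.80 × 0.56 = 0.0072128
Normalizing constant Z = 0.069282 + 0.20735 + 0.046471 + 0.0072128 = 0.33031.
P(Polim's disease | evidence) = 0.069282 / 0.33031 ≈ 0.210
P(Tanen syndrome | evidence) = 0.20735 / 0.33031 ≈ 0.628
P(Mirast's disease | evidence) = 0.046471 / 0.33031 ≈ 0.141
P(Fenyx | evidence) = 0.0072128 / 0.33031 ≈ 0.022

0.210, 0.628, 0.141, 0.022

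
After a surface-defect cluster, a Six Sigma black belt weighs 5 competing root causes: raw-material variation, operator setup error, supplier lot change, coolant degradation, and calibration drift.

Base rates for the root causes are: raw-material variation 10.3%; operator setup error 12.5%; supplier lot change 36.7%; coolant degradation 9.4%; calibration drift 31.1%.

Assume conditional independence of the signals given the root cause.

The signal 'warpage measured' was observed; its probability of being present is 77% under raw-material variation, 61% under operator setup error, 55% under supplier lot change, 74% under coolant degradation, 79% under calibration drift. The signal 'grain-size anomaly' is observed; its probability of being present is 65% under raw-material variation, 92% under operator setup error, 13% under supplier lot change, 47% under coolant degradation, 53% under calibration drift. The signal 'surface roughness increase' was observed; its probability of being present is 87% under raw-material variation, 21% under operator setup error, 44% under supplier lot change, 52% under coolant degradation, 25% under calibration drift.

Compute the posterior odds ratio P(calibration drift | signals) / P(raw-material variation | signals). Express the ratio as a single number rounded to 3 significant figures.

0.726

Posterior odds equal prior odds times the likelihood ratio; only the two competing hypotheses matter.
  calibration drift: 0.311 × 0.79 × 0.53 × 0.25 = 0.032554
  raw-material variation: 0.103 × 0.77 × 0.65 × 0.87 = 0.04485
Odds(calibration drift : raw-material variation) = 0.032554 / 0.04485 ≈ 0.726.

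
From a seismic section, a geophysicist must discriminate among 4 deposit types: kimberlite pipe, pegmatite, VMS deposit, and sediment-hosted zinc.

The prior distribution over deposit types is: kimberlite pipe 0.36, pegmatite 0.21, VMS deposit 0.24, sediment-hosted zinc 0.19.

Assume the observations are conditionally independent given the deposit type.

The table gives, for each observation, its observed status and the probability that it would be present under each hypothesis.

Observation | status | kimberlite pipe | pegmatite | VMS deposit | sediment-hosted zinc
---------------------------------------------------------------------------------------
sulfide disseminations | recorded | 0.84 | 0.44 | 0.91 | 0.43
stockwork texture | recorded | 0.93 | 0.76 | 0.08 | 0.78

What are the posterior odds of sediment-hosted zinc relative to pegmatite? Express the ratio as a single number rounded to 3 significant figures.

Posterior odds equal prior odds times the likelihood ratio; only the two competing hypotheses matter.
  sediment-hosted zinc: 0.19 × 0.43 × 0.78 = 0.063726
  pegmatite: 0.21 × 0.44 × 0.76 = 0.070224
Odds(sediment-hosted zinc : pegmatite) = 0.063726 / 0.070224 ≈ 0.907.

0.907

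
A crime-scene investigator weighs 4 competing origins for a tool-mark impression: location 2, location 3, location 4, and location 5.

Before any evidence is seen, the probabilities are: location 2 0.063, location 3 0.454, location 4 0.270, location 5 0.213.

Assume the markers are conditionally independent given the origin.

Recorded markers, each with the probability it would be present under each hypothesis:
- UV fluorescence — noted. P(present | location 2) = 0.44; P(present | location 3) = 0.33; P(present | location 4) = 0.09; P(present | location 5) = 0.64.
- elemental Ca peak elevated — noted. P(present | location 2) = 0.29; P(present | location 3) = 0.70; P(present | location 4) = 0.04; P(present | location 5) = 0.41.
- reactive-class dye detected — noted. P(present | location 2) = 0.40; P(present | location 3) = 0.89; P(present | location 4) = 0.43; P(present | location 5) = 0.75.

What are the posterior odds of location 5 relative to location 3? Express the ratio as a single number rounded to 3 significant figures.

Posterior odds equal prior odds times the likelihood ratio; only the two competing hypotheses matter.
  location 5: 0.213 × 0.64 × 0.41 × 0.75 = 0.041918
  location 3: 0.454 × 0.33 × 0.70 × 0.89 = 0.093338
Posterior odds = 0.041918 / 0.093338 ≈ 0.449.

0.449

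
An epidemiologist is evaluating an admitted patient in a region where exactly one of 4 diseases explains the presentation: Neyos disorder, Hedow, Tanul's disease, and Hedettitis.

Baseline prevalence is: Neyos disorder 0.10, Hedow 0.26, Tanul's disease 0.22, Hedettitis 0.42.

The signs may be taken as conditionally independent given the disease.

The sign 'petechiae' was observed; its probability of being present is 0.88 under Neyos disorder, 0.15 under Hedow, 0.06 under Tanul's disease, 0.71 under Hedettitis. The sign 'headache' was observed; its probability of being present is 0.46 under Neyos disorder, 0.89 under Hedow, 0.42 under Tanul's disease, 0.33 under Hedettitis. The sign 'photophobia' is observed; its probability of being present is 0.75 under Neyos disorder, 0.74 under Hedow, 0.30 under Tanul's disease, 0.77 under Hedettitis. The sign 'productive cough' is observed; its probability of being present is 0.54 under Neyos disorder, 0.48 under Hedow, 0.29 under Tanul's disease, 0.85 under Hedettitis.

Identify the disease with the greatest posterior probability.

Hedettitis

For each hypothesis, the unnormalized posterior weight is prior × product of the sign likelihoods:
  Neyos disorder: 0.10 × 0.88 × 0.46 × 0.75 × 0.54 = 0.016394
  Hedow: 0.26 × 0.15 × 0.89 × 0.74 × 0.48 = 0.012329
  Tanul's disease: 0.22 × 0.06 × 0.42 × 0.30 × 0.29 = 0.00048233
  Hedettitis: 0.42 × 0.71 × 0.33 × 0.77 × 0.85 = 0.064407
Normalizing constant Z = 0.016394 + 0.012329 + 0.00048233 + 0.064407 = 0.093612.
P(Neyos disorder | evidence) ≈ 0.016394 / 0.093612 ≈ 0.175
P(Hedow | evidence) ≈ 0.012329 / 0.093612 ≈ 0.132
P(Tanul's disease | evidence) ≈ 0.00048233 / 0.093612 ≈ 0.005
P(Hedettitis | evidence) ≈ 0.064407 / 0.093612 ≈ 0.688
The largest is 0.688, so Hedettitis is most probable.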